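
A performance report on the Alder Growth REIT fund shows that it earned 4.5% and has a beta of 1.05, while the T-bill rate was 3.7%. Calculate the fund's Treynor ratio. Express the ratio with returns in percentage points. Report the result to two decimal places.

Treynor = (Rp − Rf) / β = (4.5% − 3.7%) / 1.05 = 0.80 / 1.05 = 0.7619

0.76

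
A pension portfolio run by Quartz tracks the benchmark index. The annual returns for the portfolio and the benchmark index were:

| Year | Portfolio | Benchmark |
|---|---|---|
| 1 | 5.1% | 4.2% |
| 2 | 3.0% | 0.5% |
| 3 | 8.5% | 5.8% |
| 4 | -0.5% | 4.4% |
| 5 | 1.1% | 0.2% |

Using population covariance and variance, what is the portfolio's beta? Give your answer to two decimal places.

r̄p = 3.4400%,  r̄m = 3.0200%
Cov = Σ(rp − r̄p)(rm − r̄m) / 5 = 3.6592
Var(rm) = Σ(rm − r̄m)² / 5 = 5.0656
β = Cov / Var = 3.6592 / 5.0656 = 0.7224

0.72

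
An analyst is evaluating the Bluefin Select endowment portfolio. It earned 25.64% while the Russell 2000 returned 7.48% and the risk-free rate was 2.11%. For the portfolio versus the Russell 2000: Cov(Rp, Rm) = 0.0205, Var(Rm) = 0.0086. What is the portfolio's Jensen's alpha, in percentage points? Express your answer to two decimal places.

10.73

β = Cov / Var = 0.0205 / 0.0086 = 2.3837
E[R] = Rf + β(Rm − Rf) = 2.11% + 2.3837 × (7.48% − 2.11%) = 14.9105%
α = Rp − E[R] = 25.64% − 14.9105% = 10.7295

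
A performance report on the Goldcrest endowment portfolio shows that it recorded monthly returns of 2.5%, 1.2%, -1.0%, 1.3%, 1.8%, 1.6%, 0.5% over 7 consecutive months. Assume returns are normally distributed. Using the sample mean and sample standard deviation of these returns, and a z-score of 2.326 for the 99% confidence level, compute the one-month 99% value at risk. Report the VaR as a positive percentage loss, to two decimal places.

1.47

μ = (2.5 + 1.2 − 1 + 1.3 + 1.8 + 1.6 + 0.5) / 7 = 7.90 / 7 = 1.1286%
Sample std dev = √[7.5143 / 6] = 1.1191%
VaR = −(μ − z·σ) = −(1.1286 − 2.326 × 1.1191) = −(-1.4744) = 1.4744%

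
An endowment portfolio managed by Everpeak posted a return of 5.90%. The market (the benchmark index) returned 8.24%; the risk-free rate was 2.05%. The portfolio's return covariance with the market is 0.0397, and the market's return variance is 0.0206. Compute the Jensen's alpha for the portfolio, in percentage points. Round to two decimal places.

-8.08

β = Cov / Var = 0.0397 / 0.0206 = 1.9272
E[R] = Rf + β(Rm − Rf) = 2.05% + 1.9272 × (8.24% − 2.05%) = 13.9794%
α = Rp − E[R] = 5.90% − 13.9794% = -8.0794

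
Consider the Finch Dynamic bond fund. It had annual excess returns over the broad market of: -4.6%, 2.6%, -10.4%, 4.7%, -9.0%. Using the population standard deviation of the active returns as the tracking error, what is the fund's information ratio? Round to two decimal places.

-0.55

μ = (-4.6 + 2.6 − 10.4 + 4.7 − 9) / 5 = -16.70 / 5 = -3.3400%
Population std dev = √[183.3920 / 5] = 6.0563%
IR = μ / tracking error = -3.3400 / 6.0563 = -0.5515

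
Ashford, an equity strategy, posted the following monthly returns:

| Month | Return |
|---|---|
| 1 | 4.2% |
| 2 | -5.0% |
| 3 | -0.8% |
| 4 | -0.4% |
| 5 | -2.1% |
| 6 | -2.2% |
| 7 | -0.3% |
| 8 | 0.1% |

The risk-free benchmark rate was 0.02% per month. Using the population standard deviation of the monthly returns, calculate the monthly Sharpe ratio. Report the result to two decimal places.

-0.34

μ = (4.2 − 5 − 0.8 − 0.4 − 2.1 − 2.2 − 0.3 + 0.1) / 8 = -0.8125%
Σ(r − μ)² = (4.2 − (-0.8125))² + (-5 − (-0.8125))² + … = 47.5088
population σ = √(47.5088 / 8) = √5.9386 = 2.4369%
Sharpe = (μ − rf) / σ = (-0.8125 − 0.02) / 2.4369 = -0.8325 / 2.4369 = -0.3416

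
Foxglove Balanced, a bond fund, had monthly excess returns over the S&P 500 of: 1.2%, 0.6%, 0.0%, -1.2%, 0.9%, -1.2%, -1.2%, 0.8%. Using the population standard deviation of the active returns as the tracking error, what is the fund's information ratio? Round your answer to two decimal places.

-0.01

r̄ = (1.2 + 0.6 + 0 − 1.2 + 0.9 − 1.2 − 1.2 + 0.8) / 8 = -0.10 / 8 = -0.0125%
Σ(r − r̄)² = (1.2 − (-0.0125))² + (0.6 − (-0.0125))² + (0 − (-0.0125))² + … = 7.5688
population σ = √(7.5688 / 8) = √0.9461 = 0.9727%
IR = r̄ / tracking error = -0.0125 / 0.9727 = -0.0129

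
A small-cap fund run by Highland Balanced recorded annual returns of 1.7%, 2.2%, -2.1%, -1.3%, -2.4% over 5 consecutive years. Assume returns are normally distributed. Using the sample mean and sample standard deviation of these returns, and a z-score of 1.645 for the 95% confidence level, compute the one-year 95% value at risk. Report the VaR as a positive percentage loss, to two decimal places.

Mean return μ = -1.90 / 5 = -0.3800%
Σ(r − μ)² = (1.7 − (-0.3800))² + (2.2 − (-0.3800))² + … = 18.8680
sample σ = √(18.8680 / 4) = √4.7170 = 2.1719%
VaR = −(μ − z·σ) = −(-0.3800 − 1.645 × 2.1719) = −(-3.9528) = 3.9528%

3.95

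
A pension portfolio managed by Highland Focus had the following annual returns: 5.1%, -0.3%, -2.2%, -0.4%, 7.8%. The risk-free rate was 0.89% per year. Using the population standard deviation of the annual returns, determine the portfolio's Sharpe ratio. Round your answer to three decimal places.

0.293

r̄ = (5.1 − 0.3 − 2.2 − 0.4 + 7.8) / 5 = 2.0000%
Population σ = √[Σ(r − r̄)² / 5] = √[71.9400 / 5] = √14.3880 = 3.7932%
Sharpe = (r̄ − rf) / σ = (2.0000 − 0.89) / 3.7932 = 1.1100 / 3.7932 = 0.2926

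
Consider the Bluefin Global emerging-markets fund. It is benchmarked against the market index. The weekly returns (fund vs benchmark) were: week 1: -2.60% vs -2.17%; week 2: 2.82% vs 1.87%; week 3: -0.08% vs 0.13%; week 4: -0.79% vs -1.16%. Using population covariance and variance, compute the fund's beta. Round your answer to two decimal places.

r̄p = -0.1625%,  r̄m = -0.3325%
Cov = Σ(rp − r̄p)(rm − r̄m) / 4 = 2.9013
Var(rm) = Σ(rm − r̄m)² / 4 = 2.2815
β = Cov / Var = 2.9013 / 2.2815 = 1.2717

1.27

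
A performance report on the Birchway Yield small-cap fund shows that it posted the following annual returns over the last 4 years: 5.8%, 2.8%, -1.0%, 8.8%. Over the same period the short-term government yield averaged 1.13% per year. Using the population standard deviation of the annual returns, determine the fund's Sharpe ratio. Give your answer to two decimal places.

Mean return μ = 16.40 / 4 = 4.1000%
Population std dev = √[52.6800 / 4] = 3.6290%
Sharpe = (μ − rf) / σ = (4.1000 − 1.13) / 3.6290 = 2.9700 / 3.6290 = 0.8184

0.82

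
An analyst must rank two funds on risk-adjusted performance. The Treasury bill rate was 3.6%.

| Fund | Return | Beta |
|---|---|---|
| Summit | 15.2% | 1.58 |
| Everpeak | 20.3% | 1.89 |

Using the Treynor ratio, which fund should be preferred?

Summit: Treynor = (15.2% − 3.6%) / 1.58 = 7.342
Everpeak: Treynor = (20.3% − 3.6%) / 1.89 = 8.836
Highest: Everpeak (8.836).

Everpeak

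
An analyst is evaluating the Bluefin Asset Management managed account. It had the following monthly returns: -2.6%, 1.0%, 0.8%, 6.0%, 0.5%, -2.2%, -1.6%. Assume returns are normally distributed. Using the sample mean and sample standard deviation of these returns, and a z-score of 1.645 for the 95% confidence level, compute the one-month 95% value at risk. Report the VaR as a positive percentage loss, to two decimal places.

4.55

μ = (-2.6 + 1 + 0.8 + 6 + 0.5 − 2.2 − 1.6) / 7 = 0.2714%
Σ(r − μ)² = (-2.6 − 0.2714)² + (1 − 0.2714)² + (0.8 − 0.2714)² + … = 51.5343
σ = √[51.5343 / 6] = 2.9307%
VaR = −(μ − z·σ) = −(0.2714 − 1.645 × 2.9307) = −(-4.5496) = 4.5496%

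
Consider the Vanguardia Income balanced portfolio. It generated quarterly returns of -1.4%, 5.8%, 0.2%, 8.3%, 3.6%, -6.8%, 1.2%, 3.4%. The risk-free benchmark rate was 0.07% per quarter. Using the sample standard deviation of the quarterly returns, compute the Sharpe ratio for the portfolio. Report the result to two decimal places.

r̄ = (-1.4 + 5.8 + 0.2 + 8.3 + 3.6 − 6.8 + 1.2 + 3.4) / 8 = 14.30 / 8 = 1.7875%
Sample std dev = √[151.1688 / 7] = 4.6471%
Sharpe = (r̄ − rf) / σ = (1.7875 − 0.07) / 4.6471 = 1.7175 / 4.6471 = 0.3696

0.37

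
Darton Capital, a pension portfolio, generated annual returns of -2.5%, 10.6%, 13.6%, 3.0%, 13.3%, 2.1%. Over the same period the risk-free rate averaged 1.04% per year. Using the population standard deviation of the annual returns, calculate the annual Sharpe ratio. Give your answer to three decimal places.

0.920

r̄ = (-2.5 + 10.6 + 13.6 + 3 + 13.3 + 2.1) / 6 = 40.10 / 6 = 6.6833%
Population σ = √[Σ(r − r̄)² / 6] = √[225.8683 / 6] = √37.6447 = 6.1355%
Sharpe = (r̄ − rf) / σ = (6.6833 − 1.04) / 6.1355 = 5.6433 / 6.1355 = 0.9198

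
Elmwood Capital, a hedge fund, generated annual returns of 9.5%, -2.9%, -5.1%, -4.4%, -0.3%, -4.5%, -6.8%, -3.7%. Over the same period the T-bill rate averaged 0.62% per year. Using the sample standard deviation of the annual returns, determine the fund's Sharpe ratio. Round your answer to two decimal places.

-0.57

μ = (9.5 − 2.9 − 5.1 − 4.4 − 0.3 − 4.5 − 6.8 − 3.7) / 8 = -2.2750%
Sample std dev = √[182.8950 / 7] = 5.1115%
Sharpe = (μ − rf) / σ = (-2.2750 − 0.62) / 5.1115 = -2.8950 / 5.1115 = -0.5664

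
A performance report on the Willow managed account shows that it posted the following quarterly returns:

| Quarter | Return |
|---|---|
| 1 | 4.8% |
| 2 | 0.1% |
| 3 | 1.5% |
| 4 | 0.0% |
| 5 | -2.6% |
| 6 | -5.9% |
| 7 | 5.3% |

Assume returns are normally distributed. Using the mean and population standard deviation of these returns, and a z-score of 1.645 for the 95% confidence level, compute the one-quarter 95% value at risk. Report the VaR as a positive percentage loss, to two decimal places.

5.55

r̄ = (4.8 + 0.1 + 1.5 + 0 − 2.6 − 5.9 + 5.3) / 7 = 0.4571%
Σ(r − r̄)² = (4.8 − 0.4571)² + (0.1 − 0.4571)² + … = 93.4971
σ = √[93.4971 / 7] = 3.6547%
VaR = −(r̄ − z·σ) = −(0.4571 − 1.645 × 3.6547) = −(-5.5549) = 5.5549%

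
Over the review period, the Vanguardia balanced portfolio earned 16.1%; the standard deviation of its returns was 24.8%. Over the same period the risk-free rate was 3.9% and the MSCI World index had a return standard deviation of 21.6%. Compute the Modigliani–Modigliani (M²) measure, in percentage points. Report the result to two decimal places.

Sharpe = (Rp − Rf) / σp = (16.1% − 3.9%) / 24.8% = 0.4919
M² = Rf + Sharpe × σm = 3.9% + 0.4919 × 21.6% = 14.5250%

14.53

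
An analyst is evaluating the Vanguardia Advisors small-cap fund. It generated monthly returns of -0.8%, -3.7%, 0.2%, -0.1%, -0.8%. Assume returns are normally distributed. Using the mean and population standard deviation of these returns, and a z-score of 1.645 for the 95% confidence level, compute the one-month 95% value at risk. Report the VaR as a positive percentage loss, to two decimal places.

Mean return μ = -5.20 / 5 = -1.0400%
Σ(r − μ)² = (-0.8 − (-1.0400))² + (-3.7 − (-1.0400))² + (0.2 − (-1.0400))² + … = 9.6120
σ = √[9.6120 / 5] = 1.3865%
VaR = −(μ − z·σ) = −(-1.0400 − 1.645 × 1.3865) = −(-3.3208) = 3.3208%

3.32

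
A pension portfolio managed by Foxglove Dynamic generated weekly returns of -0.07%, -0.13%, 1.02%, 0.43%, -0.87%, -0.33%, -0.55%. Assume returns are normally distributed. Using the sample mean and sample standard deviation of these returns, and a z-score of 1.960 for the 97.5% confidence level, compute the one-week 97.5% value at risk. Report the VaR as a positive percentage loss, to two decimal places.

r̄ = (-0.07 − 0.13 + 1.02 + 0.43 − 0.87 − 0.33 − 0.55) / 7 = -0.500 / 7 = -0.0714%
Σ(r − r̄)² = (-0.07 − (-0.0714))² + (-0.13 − (-0.0714))² + (1.02 − (-0.0714))² + … = 2.3797
σ = √[2.3797 / 6] = 0.6298%
VaR = −(r̄ − z·σ) = −(-0.0714 − 1.960 × 0.6298) = −(-1.3058) = 1.3058%

1.31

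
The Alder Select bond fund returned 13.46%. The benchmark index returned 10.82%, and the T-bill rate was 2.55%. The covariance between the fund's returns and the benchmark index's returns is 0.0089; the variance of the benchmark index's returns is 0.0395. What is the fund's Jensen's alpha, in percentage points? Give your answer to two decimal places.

9.05

β = Cov / Var = 0.0089 / 0.0395 = 0.2253
E[R] = Rf + β(Rm − Rf) = 2.55% + 0.2253 × (10.82% − 2.55%) = 4.4132%
α = Rp − E[R] = 13.46% − 4.4132% = 9.0468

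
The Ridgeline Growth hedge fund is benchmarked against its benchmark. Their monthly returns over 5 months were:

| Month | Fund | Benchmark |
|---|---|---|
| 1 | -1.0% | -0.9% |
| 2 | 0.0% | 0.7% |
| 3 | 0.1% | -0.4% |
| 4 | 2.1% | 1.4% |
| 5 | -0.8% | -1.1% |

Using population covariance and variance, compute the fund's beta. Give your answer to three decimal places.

r̄p = 0.0800%,  r̄m = -0.0600%
Cov = Σ(rp − r̄p)(rm − r̄m) / 5 = 0.9408
Var(rm) = Σ(rm − r̄m)² / 5 = 0.9224
β = Cov / Var = 0.9408 / 0.9224 = 1.0199

1.020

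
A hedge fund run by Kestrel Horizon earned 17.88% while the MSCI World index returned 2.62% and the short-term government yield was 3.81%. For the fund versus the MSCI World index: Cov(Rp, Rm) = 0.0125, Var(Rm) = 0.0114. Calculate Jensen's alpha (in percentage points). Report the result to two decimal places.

15.37

β = Cov / Var = 0.0125 / 0.0114 = 1.0965
E[R] = Rf + β(Rm − Rf) = 3.81% + 1.0965 × (2.62% − 3.81%) = 2.5052%
α = Rp − E[R] = 17.88% − 2.5052% = 15.3748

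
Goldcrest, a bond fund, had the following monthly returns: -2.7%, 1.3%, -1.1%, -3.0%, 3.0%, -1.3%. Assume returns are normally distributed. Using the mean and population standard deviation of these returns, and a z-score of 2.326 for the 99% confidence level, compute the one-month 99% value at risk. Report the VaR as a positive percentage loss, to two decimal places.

r̄ = (-2.7 + 1.3 − 1.1 − 3 + 3 − 1.3) / 6 = -3.80 / 6 = -0.6333%
Σ(r − r̄)² = 27.4733; population σ = √(27.4733/6) = 2.1398%
VaR = −(r̄ − z·σ) = −(-0.6333 − 2.326 × 2.1398) = −(-5.6105) = 5.6105%

5.61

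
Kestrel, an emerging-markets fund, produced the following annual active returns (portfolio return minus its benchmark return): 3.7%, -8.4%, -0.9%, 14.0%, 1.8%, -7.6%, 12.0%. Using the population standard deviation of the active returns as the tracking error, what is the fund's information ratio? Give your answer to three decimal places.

0.259

r̄ = (3.7 − 8.4 − 0.9 + 14 + 1.8 − 7.6 + 12) / 7 = 14.60 / 7 = 2.0857%
Σ(r − r̄)² = (3.7 − 2.0857)² + (-8.4 − 2.0857)² + … = 455.6086
population σ = √(455.6086 / 7) = √65.0869 = 8.0676%
IR = r̄ / tracking error = 2.0857 / 8.0676 = 0.2585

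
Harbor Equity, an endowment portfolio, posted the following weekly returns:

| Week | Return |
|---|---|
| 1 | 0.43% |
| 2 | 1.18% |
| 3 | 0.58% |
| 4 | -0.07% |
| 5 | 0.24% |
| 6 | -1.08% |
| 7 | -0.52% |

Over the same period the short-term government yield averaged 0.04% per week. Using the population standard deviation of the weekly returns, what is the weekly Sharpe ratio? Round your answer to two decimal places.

Mean return r̄ = 0.760 / 7 = 0.1086%
Σ(r − r̄)² = 3.3305; population σ = √(3.3305/7) = 0.6898%
Sharpe = (r̄ − rf) / σ = (0.1086 − 0.04) / 0.6898 = 0.0686 / 0.6898 = 0.0994

0.10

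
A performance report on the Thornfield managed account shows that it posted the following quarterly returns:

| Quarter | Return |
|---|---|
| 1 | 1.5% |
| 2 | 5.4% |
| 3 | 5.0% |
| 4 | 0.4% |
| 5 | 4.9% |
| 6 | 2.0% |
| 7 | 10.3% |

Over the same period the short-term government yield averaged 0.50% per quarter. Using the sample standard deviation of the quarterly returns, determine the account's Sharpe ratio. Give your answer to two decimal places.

1.12

μ = (1.5 + 5.4 + 5 + 0.4 + 4.9 + 2 + 10.3) / 7 = 29.50 / 7 = 4.2143%
Σ(r − μ)² = 66.3486; sample σ = √(66.3486/6) = 3.3254%
Sharpe = (μ − rf) / σ = (4.2143 − 0.5) / 3.3254 = 3.7143 / 3.3254 = 1.1169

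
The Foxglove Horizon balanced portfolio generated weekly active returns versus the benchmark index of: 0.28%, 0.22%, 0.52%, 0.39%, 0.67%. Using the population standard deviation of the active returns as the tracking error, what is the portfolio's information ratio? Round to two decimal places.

Mean return μ = 2.080 / 5 = 0.4160%
Σ(r − μ)² = (0.28 − 0.4160)² + (0.22 − 0.4160)² + (0.52 − 0.4160)² + … = 0.1329
σ = √[0.1329 / 5] = 0.1630%
IR = μ / tracking error = 0.4160 / 0.1630 = 2.5521

2.55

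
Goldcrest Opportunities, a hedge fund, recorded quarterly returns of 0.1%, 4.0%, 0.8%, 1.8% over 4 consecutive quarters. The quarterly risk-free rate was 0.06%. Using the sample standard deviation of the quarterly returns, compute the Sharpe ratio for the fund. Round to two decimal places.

μ = (0.1 + 4 + 0.8 + 1.8) / 4 = 6.70 / 4 = 1.6750%
Sample std dev = √[8.6675 / 3] = 1.6998%
Sharpe = (μ − rf) / σ = (1.6750 − 0.06) / 1.6998 = 1.6150 / 1.6998 = 0.9501

0.95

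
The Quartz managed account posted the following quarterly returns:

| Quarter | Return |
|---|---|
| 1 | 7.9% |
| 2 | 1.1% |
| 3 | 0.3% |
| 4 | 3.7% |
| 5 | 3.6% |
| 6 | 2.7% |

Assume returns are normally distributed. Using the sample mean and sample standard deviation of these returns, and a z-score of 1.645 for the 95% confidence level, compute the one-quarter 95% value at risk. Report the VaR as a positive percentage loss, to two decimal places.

Mean return μ = 19.30 / 6 = 3.2167%
Σ(r − μ)² = (7.9 − 3.2167)² + (1.1 − 3.2167)² + … = 35.5683
sample σ = √(35.5683 / 5) = √7.1137 = 2.6672%
VaR = −(μ − z·σ) = −(3.2167 − 1.645 × 2.6672) = −(-1.1708) = 1.1708%

1.17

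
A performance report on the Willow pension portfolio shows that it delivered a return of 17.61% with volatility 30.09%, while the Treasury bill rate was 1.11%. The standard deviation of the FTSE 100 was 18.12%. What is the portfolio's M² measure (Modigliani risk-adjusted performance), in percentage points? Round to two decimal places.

Sharpe = (Rp − Rf) / σp = (17.61% − 1.11%) / 30.09% = 0.5484
M² = Rf + Sharpe × σm = 1.11% + 0.5484 × 18.12% = 11.0470%

11.05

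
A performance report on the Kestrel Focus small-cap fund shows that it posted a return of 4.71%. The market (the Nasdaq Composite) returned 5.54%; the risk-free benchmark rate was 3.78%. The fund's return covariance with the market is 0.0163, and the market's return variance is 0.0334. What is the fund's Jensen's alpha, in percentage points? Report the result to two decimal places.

β = Cov / Var = 0.0163 / 0.0334 = 0.4880
E[R] = Rf + β(Rm − Rf) = 3.78% + 0.4880 × (5.54% − 3.78%) = 4.6389%
α = Rp − E[R] = 4.71% − 4.6389% = 0.0711

0.07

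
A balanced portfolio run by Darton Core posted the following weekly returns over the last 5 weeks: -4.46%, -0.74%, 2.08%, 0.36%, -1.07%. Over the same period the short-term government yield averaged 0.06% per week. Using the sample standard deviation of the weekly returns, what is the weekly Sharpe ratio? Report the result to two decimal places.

-0.34

μ = (-4.46 − 0.74 + 2.08 + 0.36 − 1.07) / 5 = -0.7660%
Σ(r − μ)² = (-4.46 − (-0.7660))² + (-0.74 − (-0.7660))² + (2.08 − (-0.7660))² + … = 23.1063
sample σ = √(23.1063 / 4) = √5.7766 = 2.4035%
Sharpe = (μ − rf) / σ = (-0.7660 − 0.06) / 2.4035 = -0.8260 / 2.4035 = -0.3437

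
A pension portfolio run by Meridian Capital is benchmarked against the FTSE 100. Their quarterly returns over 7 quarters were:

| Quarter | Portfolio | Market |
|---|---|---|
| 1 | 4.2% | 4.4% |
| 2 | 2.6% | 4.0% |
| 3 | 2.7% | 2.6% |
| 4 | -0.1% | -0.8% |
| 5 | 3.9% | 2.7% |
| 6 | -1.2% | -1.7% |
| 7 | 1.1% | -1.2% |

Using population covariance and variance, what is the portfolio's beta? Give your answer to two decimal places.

r̄p = 1.8857%,  r̄m = 1.4286%
Cov = Σ(rp − r̄p)(rm − r̄m) / 7 = 4.0533
Var(rm) = Σ(rm − r̄m)² / 7 = 5.7278
β = Cov / Var = 4.0533 / 5.7278 = 0.7077

0.71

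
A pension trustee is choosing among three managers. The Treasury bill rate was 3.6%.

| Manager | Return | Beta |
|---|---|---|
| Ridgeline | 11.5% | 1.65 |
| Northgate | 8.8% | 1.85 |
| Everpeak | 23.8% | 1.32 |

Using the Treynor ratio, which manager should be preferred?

Ridgeline: Treynor = (11.5% − 3.6%) / 1.65 = 4.788
Northgate: Treynor = (8.8% − 3.6%) / 1.85 = 2.811
Everpeak: Treynor = (23.8% − 3.6%) / 1.32 = 15.303
Highest: Everpeak (15.303).

Everpeak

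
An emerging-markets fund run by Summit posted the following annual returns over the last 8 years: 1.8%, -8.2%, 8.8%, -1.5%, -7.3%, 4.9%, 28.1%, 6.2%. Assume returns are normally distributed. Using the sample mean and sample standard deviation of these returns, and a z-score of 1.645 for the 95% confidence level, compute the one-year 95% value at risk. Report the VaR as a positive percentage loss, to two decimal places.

14.77

μ = (1.8 − 8.2 + 8.8 − 1.5 − 7.3 + 4.9 + 28.1 + 6.2) / 8 = 4.1000%
Sample std dev = √[921.0400 / 7] = 11.4707%
VaR = −(μ − z·σ) = −(4.1000 − 1.645 × 11.4707) = −(-14.7693) = 14.7693%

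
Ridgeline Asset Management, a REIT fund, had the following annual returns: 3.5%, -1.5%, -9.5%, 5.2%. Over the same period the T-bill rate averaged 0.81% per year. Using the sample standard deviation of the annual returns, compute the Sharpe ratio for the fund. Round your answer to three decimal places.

-0.210

r̄ = (3.5 − 1.5 − 9.5 + 5.2) / 4 = -2.30 / 4 = -0.5750%
Sample σ = √[Σ(r − r̄)² / 3] = √[130.4675 / 3] = √43.4892 = 6.5946%
Sharpe = (r̄ − rf) / σ = (-0.5750 − 0.81) / 6.5946 = -1.3850 / 6.5946 = -0.2100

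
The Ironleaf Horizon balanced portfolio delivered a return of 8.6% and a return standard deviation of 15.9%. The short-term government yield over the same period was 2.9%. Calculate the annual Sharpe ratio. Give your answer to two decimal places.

Sharpe = (Rp − Rf) / σp = (8.6% − 2.9%) / 15.9% = 5.70% / 15.9% = 0.3585

0.36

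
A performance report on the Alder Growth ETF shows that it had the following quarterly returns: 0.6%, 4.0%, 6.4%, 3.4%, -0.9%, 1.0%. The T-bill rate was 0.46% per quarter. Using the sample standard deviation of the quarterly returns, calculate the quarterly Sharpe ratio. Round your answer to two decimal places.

Mean return r̄ = 14.50 / 6 = 2.4167%
Σ(r − r̄)² = (0.6 − 2.4167)² + (4 − 2.4167)² + (6.4 − 2.4167)² + … = 35.6483
sample σ = √(35.6483 / 5) = √7.1297 = 2.6701%
Sharpe = (r̄ − rf) / σ = (2.4167 − 0.46) / 2.6701 = 1.9567 / 2.6701 = 0.7328

0.73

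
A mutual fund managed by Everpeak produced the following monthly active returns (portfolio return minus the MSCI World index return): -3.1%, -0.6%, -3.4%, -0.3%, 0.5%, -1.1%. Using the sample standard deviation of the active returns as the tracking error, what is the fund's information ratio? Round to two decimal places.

-0.85

Mean return μ = -8.00 / 6 = -1.3333%
Σ(r − μ)² = (-3.1 − (-1.3333))² + (-0.6 − (-1.3333))² + (-3.4 − (-1.3333))² + … = 12.4133
σ = √[12.4133 / 5] = 1.5756%
IR = μ / tracking error = -1.3333 / 1.5756 = -0.8462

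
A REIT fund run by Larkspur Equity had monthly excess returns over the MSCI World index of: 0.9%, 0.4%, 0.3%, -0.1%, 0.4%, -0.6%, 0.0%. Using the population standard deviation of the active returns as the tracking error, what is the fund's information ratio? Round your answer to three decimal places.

r̄ = (0.9 + 0.4 + 0.3 − 0.1 + 0.4 − 0.6 + 0) / 7 = 0.1857%
Population σ = √[Σ(r − r̄)² / 7] = √[1.3486 / 7] = √0.1927 = 0.4390%
IR = r̄ / tracking error = 0.1857 / 0.4390 = 0.4230

0.423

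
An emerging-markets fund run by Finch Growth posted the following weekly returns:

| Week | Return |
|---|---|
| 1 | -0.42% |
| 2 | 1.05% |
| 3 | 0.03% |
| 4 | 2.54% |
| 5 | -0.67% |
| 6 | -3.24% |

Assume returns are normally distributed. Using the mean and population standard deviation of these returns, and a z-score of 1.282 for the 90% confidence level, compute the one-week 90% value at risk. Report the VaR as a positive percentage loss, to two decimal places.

Mean return r̄ = -0.710 / 6 = -0.1183%
Σ(r − r̄)² = (-0.42 − (-0.1183))² + (1.05 − (-0.1183))² + (0.03 − (-0.1183))² + … = 18.5939
σ = √[18.5939 / 6] = 1.7604%
VaR = −(r̄ − z·σ) = −(-0.1183 − 1.282 × 1.7604) = −(-2.3751) = 2.3751%

2.38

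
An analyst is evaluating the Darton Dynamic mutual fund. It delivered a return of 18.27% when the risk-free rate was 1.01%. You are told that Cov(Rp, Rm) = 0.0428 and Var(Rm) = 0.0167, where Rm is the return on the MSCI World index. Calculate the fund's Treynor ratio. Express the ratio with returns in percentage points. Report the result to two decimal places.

β = Cov / Var = 0.0428 / 0.0167 = 2.5629
Treynor = (Rp − Rf) / β = (18.27% − 1.01%) / 2.5629 = 17.26 / 2.5629 = 6.7346

6.73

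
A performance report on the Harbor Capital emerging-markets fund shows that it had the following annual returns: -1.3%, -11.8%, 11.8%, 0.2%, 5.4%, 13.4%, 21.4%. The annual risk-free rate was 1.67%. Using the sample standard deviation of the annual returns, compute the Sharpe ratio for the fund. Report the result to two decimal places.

Mean return r̄ = 39.10 / 7 = 5.5857%
Σ(r − r̄)² = 728.4886; sample σ = √(728.4886/6) = 11.0188%
Sharpe = (r̄ − rf) / σ = (5.5857 − 1.67) / 11.0188 = 3.9157 / 11.0188 = 0.3554

0.36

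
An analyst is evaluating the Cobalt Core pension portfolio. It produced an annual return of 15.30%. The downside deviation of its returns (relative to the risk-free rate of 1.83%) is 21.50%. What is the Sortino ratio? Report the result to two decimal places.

0.63

Sortino = (Rp − Rf) / σd = (15.30% − 1.83%) / 21.50% = 13.47% / 21.50% = 0.6265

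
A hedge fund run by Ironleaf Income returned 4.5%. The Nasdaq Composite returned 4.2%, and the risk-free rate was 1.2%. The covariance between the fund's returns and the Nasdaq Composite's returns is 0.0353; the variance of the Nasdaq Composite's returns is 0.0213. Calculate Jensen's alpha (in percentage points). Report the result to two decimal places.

β = Cov / Var = 0.0353 / 0.0213 = 1.6573
E[R] = Rf + β(Rm − Rf) = 1.2% + 1.6573 × (4.2% − 1.2%) = 6.1719%
α = Rp − E[R] = 4.5% − 6.1719% = -1.6719

-1.67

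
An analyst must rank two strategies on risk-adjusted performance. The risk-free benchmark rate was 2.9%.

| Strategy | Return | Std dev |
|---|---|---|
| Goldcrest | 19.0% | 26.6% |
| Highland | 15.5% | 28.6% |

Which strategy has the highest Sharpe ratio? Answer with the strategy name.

Goldcrest

Goldcrest: Sharpe ratio = (19.0% − 2.9%) / 26.6% = 0.605
Highland: Sharpe ratio = (15.5% − 2.9%) / 28.6% = 0.441
Highest: Goldcrest (0.605).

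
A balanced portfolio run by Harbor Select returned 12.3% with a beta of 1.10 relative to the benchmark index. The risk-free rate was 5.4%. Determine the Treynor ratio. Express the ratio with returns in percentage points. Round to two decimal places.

Treynor = (Rp − Rf) / β = (12.3% − 5.4%) / 1.10 = 6.90 / 1.10 = 6.2727

6.27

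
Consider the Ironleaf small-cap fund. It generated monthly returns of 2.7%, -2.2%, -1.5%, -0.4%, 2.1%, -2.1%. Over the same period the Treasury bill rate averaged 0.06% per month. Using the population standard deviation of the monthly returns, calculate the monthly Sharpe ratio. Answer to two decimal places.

-0.15

r̄ = (2.7 − 2.2 − 1.5 − 0.4 + 2.1 − 2.1) / 6 = -1.40 / 6 = -0.2333%
Σ(r − r̄)² = (2.7 − (-0.2333))² + (-2.2 − (-0.2333))² + … = 23.0333
σ = √[23.0333 / 6] = 1.9593%
Sharpe = (r̄ − rf) / σ = (-0.2333 − 0.06) / 1.9593 = -0.2933 / 1.9593 = -0.1497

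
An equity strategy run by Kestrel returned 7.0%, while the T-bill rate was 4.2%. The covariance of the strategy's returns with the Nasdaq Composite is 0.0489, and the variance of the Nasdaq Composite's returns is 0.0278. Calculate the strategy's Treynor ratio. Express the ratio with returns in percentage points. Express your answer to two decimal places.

β = Cov / Var = 0.0489 / 0.0278 = 1.7590
Treynor = (Rp − Rf) / β = (7.0% − 4.2%) / 1.7590 = 2.80 / 1.7590 = 1.5918

1.59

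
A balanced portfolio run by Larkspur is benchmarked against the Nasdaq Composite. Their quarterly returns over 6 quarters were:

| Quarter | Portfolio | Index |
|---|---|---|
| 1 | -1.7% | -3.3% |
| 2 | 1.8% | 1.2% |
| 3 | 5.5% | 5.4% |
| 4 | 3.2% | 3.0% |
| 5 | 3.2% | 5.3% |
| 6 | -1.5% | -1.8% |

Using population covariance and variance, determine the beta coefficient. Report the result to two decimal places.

0.75

r̄p = 1.7500%,  r̄m = 1.6333%
Cov = Σ(rp − r̄p)(rm − r̄m) / 6 = 8.2633
Var(rm) = Σ(rm − r̄m)² / 6 = 10.9689
β = Cov / Var = 8.2633 / 10.9689 = 0.7533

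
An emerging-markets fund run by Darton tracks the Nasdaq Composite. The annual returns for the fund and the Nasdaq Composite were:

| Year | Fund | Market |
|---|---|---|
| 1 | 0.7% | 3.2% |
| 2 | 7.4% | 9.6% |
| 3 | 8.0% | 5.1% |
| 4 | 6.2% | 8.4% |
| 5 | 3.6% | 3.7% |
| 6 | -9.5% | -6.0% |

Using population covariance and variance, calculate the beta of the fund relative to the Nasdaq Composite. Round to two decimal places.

r̄p = 2.7333%,  r̄m = 4.0000%
Cov = Σ(rp − r̄p)(rm − r̄m) / 6 = 28.4800
Var(rm) = Σ(rm − r̄m)² / 6 = 25.4433
β = Cov / Var = 28.4800 / 25.4433 = 1.1194

1.12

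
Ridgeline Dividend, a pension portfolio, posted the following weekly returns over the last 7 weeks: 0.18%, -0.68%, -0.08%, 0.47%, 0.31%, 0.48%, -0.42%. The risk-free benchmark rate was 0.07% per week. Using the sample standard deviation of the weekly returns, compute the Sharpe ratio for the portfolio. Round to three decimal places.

μ = (0.18 − 0.68 − 0.08 + 0.47 + 0.31 + 0.48 − 0.42) / 7 = 0.0371%
Sample std dev = √[1.2153 / 6] = 0.4501%
Sharpe = (μ − rf) / σ = (0.0371 − 0.07) / 0.4501 = -0.0329 / 0.4501 = -0.0731

-0.073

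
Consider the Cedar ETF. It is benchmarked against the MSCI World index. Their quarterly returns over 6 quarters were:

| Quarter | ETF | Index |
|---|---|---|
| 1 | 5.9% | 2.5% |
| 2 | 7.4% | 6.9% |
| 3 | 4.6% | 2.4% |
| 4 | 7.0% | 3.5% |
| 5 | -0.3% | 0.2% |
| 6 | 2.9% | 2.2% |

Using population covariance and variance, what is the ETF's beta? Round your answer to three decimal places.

r̄p = 4.5833%,  r̄m = 2.9500%
Cov = Σ(rp − r̄p)(rm − r̄m) / 6 = 4.4242
Var(rm) = Σ(rm − r̄m)² / 6 = 4.0892
β = Cov / Var = 4.4242 / 4.0892 = 1.0819

1.082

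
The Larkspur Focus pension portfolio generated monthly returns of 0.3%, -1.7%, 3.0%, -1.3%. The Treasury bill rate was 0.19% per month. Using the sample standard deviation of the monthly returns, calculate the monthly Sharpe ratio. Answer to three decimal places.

Mean return r̄ = 0.30 / 4 = 0.0750%
Sample σ = √[Σ(r − r̄)² / 3] = √[13.6475 / 3] = √4.5492 = 2.1329%
Sharpe = (r̄ − rf) / σ = (0.0750 − 0.19) / 2.1329 = -0.1150 / 2.1329 = -0.0539

-0.054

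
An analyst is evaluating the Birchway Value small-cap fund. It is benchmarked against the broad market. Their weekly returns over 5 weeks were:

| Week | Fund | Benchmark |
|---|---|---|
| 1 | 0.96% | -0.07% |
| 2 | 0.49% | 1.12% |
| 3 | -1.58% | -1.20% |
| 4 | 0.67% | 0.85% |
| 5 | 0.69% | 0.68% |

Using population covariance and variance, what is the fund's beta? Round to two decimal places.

r̄p = 0.2460%,  r̄m = 0.2760%
Cov = Σ(rp − r̄p)(rm − r̄m) / 5 = 0.6154
Var(rm) = Σ(rm − r̄m)² / 5 = 0.7007
β = Cov / Var = 0.6154 / 0.7007 = 0.8783

0.88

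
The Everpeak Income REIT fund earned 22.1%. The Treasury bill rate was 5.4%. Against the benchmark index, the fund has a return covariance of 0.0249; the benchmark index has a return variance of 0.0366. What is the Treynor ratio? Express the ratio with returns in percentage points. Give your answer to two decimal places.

24.55

β = Cov / Var = 0.0249 / 0.0366 = 0.6803
Treynor = (Rp − Rf) / β = (22.1% − 5.4%) / 0.6803 = 16.70 / 0.6803 = 24.5480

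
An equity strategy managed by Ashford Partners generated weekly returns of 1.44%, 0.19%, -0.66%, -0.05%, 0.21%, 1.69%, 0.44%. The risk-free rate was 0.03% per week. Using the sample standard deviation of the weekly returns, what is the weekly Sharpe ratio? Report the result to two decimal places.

μ = (1.44 + 0.19 − 0.66 − 0.05 + 0.21 + 1.69 + 0.44) / 7 = 0.4657%
Sample σ = √[Σ(r − μ)² / 6] = √[4.1234 / 6] = √0.6872 = 0.8290%
Sharpe = (μ − rf) / σ = (0.4657 − 0.03) / 0.8290 = 0.4357 / 0.8290 = 0.5256

0.53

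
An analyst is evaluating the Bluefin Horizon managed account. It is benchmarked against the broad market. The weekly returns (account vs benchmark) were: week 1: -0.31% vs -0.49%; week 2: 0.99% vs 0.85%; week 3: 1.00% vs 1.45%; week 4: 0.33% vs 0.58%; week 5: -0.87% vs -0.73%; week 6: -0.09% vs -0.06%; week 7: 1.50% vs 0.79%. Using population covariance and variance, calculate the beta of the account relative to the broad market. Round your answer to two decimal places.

r̄p = 0.3643%,  r̄m = 0.3414%
Cov = Σ(rp − r̄p)(rm − r̄m) / 7 = 0.5128
Var(rm) = Σ(rm − r̄m)² / 7 = 0.5352
β = Cov / Var = 0.5128 / 0.5352 = 0.9581

0.96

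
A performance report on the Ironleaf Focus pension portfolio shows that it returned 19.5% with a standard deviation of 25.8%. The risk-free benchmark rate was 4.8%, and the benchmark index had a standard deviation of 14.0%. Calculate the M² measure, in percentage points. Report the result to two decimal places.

Sharpe = (Rp − Rf) / σp = (19.5% − 4.8%) / 25.8% = 0.5698
M² = Rf + Sharpe × σm = 4.8% + 0.5698 × 14.0% = 12.7772%

12.78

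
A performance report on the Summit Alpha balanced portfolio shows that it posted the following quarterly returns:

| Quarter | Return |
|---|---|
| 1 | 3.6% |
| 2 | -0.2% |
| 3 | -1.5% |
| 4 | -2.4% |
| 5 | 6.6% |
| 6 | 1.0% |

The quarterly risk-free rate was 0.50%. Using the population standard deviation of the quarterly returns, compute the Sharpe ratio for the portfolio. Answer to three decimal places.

0.221

r̄ = (3.6 − 0.2 − 1.5 − 2.4 + 6.6 + 1) / 6 = 1.1833%
Σ(r − r̄)² = (3.6 − 1.1833)² + (-0.2 − 1.1833)² + … = 57.1683
σ = √[57.1683 / 6] = 3.0868%
Sharpe = (r̄ − rf) / σ = (1.1833 − 0.5) / 3.0868 = 0.6833 / 3.0868 = 0.2214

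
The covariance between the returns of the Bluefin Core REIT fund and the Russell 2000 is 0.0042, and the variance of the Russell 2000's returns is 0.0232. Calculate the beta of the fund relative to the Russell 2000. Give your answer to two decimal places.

0.18

β = Cov(Rp, Rm) / Var(Rm) = 0.0042 / 0.0232 = 0.1810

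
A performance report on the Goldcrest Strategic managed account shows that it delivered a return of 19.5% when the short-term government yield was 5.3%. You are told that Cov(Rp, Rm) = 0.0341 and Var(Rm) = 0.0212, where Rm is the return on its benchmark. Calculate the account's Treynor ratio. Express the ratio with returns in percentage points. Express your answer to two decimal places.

8.83

β = Cov / Var = 0.0341 / 0.0212 = 1.6085
Treynor = (Rp − Rf) / β = (19.5% − 5.3%) / 1.6085 = 14.20 / 1.6085 = 8.8281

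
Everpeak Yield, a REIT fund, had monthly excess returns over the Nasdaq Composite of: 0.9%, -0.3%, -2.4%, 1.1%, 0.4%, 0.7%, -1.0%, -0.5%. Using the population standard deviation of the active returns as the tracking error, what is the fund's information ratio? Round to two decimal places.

-0.13

Mean return r̄ = -1.10 / 8 = -0.1375%
Σ(r − r̄)² = 9.6188; population σ = √(9.6188/8) = 1.0965%
IR = r̄ / tracking error = -0.1375 / 1.0965 = -0.1254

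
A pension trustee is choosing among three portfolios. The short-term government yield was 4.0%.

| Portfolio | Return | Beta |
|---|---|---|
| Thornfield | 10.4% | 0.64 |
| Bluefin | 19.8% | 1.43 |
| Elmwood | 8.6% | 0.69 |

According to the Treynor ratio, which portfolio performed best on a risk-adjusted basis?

Thornfield: Treynor = (10.4% − 4.0%) / 0.64 = 10.000
Bluefin: Treynor = (19.8% − 4.0%) / 1.43 = 11.049
Elmwood: Treynor = (8.6% − 4.0%) / 0.69 = 6.667
Highest: Bluefin (11.049).

Bluefin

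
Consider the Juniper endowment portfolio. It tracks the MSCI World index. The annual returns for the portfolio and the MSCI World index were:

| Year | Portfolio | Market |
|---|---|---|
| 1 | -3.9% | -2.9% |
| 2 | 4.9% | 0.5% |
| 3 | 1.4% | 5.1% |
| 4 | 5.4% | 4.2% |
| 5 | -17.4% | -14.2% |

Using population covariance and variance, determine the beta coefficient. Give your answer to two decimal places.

r̄p = -1.9200%,  r̄m = -1.4600%
Cov = Σ(rp − r̄p)(rm − r̄m) / 5 = 55.3288
Var(rm) = Σ(rm − r̄m)² / 5 = 48.6584
β = Cov / Var = 55.3288 / 48.6584 = 1.1371

1.14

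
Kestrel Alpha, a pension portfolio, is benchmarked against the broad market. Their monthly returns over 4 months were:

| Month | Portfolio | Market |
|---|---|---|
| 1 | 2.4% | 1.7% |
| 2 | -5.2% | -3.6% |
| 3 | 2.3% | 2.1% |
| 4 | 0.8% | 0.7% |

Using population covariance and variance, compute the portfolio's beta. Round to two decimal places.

r̄p = 0.0750%,  r̄m = 0.2250%
Cov = Σ(rp − r̄p)(rm − r̄m) / 4 = 7.0306
Var(rm) = Σ(rm − r̄m)² / 4 = 5.1369
β = Cov / Var = 7.0306 / 5.1369 = 1.3686

1.37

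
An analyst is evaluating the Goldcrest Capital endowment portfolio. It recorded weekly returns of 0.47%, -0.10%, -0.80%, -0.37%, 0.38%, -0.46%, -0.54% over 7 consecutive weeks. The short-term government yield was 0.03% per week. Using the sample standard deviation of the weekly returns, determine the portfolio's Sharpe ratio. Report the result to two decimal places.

μ = (0.47 − 0.1 − 0.8 − 0.37 + 0.38 − 0.46 − 0.54) / 7 = -0.2029%
Σ(r − μ)² = (0.47 − (-0.2029))² + (-0.1 − (-0.2029))² + … = 1.3673
σ = √[1.3673 / 6] = 0.4774%
Sharpe = (μ − rf) / σ = (-0.2029 − 0.03) / 0.4774 = -0.2329 / 0.4774 = -0.4879

-0.49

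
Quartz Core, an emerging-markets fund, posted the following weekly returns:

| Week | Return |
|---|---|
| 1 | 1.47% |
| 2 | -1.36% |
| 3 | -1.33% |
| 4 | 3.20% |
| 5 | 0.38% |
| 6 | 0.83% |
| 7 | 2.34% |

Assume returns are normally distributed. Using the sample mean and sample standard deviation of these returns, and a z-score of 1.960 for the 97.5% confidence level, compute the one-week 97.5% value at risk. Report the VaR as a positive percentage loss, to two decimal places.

2.60

r̄ = (1.47 − 1.36 − 1.33 + 3.2 + 0.38 + 0.83 + 2.34) / 7 = 5.530 / 7 = 0.7900%
Σ(r − r̄)² = 17.9596; sample σ = √(17.9596/6) = 1.7301%
VaR = −(r̄ − z·σ) = −(0.7900 − 1.960 × 1.7301) = −(-2.6010) = 2.6010%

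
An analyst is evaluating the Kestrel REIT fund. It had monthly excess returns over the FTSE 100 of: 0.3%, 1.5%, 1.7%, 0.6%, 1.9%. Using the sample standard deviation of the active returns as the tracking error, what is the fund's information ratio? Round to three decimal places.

1.697

Mean return r̄ = 6.00 / 5 = 1.2000%
Sample σ = √[Σ(r − r̄)² / 4] = √[2.0000 / 4] = √0.5000 = 0.7071%
IR = r̄ / tracking error = 1.2000 / 0.7071 = 1.6971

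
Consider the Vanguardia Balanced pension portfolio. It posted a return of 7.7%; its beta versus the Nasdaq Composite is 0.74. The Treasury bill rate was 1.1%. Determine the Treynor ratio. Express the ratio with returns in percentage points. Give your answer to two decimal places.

Treynor = (Rp − Rf) / β = (7.7% − 1.1%) / 0.74 = 6.60 / 0.74 = 8.9189

8.92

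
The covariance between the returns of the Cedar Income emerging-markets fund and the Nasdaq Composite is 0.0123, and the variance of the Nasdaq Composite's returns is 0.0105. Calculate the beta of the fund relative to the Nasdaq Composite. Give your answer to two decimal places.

β = Cov(Rp, Rm) / Var(Rm) = 0.0123 / 0.0105 = 1.1714

1.17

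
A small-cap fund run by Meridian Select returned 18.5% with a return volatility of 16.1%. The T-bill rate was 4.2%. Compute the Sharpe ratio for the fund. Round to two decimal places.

0.89

Sharpe = (Rp − Rf) / σp = (18.5% − 4.2%) / 16.1% = 14.30% / 16.1% = 0.8882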